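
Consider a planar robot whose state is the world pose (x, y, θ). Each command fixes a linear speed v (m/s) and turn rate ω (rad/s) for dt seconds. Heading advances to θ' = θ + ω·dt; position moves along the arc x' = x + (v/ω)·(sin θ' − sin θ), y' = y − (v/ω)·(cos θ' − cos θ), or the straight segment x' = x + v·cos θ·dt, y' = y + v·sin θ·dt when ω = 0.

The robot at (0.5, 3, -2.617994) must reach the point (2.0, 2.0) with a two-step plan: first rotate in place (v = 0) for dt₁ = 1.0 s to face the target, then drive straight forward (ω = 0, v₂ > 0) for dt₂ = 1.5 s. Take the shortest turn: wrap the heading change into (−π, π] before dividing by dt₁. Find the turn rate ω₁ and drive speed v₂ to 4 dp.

ω₁ = 2.0300, v₂ = 1.2019

heading to target = atan2(2−3, 2−0.5) = -0.5880
Δθ = wrap(-0.5880 − -2.6180) = 2.0300; ω₁ = Δθ/dt₁ = 2.0300
distance = √((2−0.5)² + (2−3)²) = 1.8028; v₂ = distance/dt₂ = 1.2019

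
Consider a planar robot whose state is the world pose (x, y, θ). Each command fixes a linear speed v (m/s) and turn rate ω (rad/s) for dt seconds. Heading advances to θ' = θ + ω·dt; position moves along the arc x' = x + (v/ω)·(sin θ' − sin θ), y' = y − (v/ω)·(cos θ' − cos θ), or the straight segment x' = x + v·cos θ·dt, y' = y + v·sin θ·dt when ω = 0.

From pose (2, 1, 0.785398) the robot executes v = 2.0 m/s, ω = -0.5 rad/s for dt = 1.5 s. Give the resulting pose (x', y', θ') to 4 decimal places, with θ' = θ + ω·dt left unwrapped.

θ' = 0.7854 + -0.5·1.5 = 0.0354
R = v/ω = 2.0/-0.5 = -4.0000
x' = 2 + -4.0000·(sin 0.0354 − sin 0.7854) = 4.6869
y' = 1 − -4.0000·(cos 0.0354 − cos 0.7854) = 2.1691

(4.6869, 2.1691, 0.0354)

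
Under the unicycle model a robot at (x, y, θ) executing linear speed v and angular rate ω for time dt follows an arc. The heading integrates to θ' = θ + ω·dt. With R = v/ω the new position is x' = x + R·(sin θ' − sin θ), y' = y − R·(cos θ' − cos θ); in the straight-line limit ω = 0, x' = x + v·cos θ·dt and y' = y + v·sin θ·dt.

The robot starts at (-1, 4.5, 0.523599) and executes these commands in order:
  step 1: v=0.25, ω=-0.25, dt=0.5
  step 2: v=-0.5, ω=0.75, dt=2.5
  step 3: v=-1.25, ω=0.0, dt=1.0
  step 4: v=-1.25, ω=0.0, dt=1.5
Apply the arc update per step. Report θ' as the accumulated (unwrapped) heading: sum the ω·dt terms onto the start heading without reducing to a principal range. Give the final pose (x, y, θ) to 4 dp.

step 1: θ'=0.3986 (R=-1.0000) → pose (-0.8881, 4.5556, 0.3986)
step 2: θ'=2.2736 (R=-0.6667) → pose (-1.1381, 3.5103, 2.2736)
step 3: θ'=2.2736 (straight) → pose (-0.3301, 2.5565, 2.2736)
step 4: θ'=2.2736 (straight) → pose (0.8818, 1.1258, 2.2736)

(0.8818, 1.1258, 2.2736)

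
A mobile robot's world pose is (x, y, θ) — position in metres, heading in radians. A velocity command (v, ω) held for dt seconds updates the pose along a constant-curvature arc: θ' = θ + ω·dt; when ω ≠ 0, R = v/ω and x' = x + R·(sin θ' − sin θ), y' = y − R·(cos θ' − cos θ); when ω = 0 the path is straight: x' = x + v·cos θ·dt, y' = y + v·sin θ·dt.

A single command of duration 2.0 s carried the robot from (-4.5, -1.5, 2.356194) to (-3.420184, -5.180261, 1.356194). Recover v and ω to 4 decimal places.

v = -2.0000, ω = -0.5000

Δθ = 1.356194 − 2.356194 = -1.000000
ω = Δθ/dt = -1.000000/2.0 = -0.5000
R = −Δy/(cos θ' − cos θ) = 4.0000
v = R·ω = 4.0000·-0.5000 = -2.0000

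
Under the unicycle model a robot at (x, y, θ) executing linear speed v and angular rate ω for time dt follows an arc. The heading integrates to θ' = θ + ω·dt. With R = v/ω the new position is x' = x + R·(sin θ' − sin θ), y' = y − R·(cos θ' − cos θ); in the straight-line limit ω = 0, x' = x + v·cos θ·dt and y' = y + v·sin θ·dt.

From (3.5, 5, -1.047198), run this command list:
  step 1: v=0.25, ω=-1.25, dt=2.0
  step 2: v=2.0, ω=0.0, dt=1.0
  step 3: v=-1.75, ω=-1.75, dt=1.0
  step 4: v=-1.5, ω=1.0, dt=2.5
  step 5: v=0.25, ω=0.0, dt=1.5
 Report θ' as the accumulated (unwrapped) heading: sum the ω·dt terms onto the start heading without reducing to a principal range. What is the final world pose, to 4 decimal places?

(3.2536, 1.6679, -2.7972)

step 1: θ'=-3.5472 (R=-0.2000) → pose (3.2479, 4.7162, -3.5472)
step 2: θ'=-3.5472 (straight) → pose (1.4102, 5.5054, -3.5472)
step 3: θ'=-5.2972 (R=1.0000) → pose (1.8494, 4.0345, -5.2972)
step 4: θ'=-2.7972 (R=-1.5000) → pose (3.6066, 1.7945, -2.7972)
step 5: θ'=-2.7972 (straight) → pose (3.2536, 1.6679, -2.7972)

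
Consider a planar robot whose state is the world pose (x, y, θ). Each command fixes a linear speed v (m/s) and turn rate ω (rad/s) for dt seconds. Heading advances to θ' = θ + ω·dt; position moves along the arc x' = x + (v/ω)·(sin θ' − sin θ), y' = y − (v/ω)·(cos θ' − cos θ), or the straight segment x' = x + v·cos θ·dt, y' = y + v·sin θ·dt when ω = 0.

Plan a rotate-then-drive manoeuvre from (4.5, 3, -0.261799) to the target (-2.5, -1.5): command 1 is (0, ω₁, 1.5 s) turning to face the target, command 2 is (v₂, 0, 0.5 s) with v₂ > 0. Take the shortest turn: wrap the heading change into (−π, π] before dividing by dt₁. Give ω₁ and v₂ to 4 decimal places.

heading to target = atan2(-1.5−3, -2.5−4.5) = -2.5703
Δθ = wrap(-2.5703 − -0.2618) = -2.3085; ω₁ = Δθ/dt₁ = -1.5390
distance = √((-2.5−4.5)² + (-1.5−3)²) = 8.3217; v₂ = distance/dt₂ = 16.6433

ω₁ = -1.5390, v₂ = 16.6433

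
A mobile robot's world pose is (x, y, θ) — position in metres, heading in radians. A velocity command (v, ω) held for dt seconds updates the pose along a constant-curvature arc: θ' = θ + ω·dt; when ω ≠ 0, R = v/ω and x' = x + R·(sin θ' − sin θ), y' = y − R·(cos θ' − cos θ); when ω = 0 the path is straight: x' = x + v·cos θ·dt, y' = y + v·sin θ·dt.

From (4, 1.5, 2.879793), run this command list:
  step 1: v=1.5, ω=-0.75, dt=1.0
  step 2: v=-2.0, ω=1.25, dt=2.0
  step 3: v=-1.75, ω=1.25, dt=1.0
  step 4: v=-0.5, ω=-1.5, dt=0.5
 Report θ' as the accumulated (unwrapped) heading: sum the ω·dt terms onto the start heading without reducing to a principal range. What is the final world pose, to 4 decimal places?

step 1: θ'=2.1298 (R=-2.0000) → pose (2.8221, 2.3712, 2.1298)
step 2: θ'=4.6298 (R=-1.6000) → pose (5.7731, 3.0877, 4.6298)
step 3: θ'=5.8798 (R=-1.4000) → pose (4.9274, 4.4908, 5.8798)
step 4: θ'=5.1298 (R=0.3333) → pose (4.7535, 4.6623, 5.1298)

(4.7535, 4.6623, 5.1298)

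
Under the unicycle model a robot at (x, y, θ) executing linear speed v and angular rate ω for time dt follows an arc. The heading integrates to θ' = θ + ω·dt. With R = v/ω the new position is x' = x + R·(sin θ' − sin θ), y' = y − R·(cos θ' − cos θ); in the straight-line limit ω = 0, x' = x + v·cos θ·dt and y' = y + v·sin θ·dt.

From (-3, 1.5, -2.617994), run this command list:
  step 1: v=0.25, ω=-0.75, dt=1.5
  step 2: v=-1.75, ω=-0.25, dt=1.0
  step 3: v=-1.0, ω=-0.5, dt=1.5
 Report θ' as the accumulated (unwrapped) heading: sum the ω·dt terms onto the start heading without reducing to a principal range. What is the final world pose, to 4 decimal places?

step 1: θ'=-3.7430 (R=-0.3333) → pose (-3.3553, 1.5138, -3.7430)
step 2: θ'=-3.9930 (R=7.0000) → pose (-2.0504, 0.3545, -3.9930)
step 3: θ'=-4.7430 (R=2.0000) → pose (-1.5558, -1.0245, -4.7430)

(-1.5558, -1.0245, -4.7430)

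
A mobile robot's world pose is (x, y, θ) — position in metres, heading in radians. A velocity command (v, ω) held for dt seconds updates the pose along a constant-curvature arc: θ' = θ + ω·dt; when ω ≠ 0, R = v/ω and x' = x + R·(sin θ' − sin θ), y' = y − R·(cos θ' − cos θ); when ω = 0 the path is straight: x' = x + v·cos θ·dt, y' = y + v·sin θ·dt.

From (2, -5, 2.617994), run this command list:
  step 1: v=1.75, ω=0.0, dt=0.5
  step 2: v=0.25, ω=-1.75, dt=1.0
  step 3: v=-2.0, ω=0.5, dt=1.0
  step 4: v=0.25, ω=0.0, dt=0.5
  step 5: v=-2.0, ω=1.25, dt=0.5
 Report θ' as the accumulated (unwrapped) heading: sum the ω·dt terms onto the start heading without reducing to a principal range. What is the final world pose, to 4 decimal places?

step 1: θ'=2.6180 (straight) → pose (1.2422, -4.5625, 2.6180)
step 2: θ'=0.8680 (R=-0.1429) → pose (1.2047, -4.3464, 0.8680)
step 3: θ'=1.3680 (R=-4.0000) → pose (0.3388, -6.1262, 1.3680)
step 4: θ'=1.3680 (straight) → pose (0.3639, -6.0038, 1.3680)
step 5: θ'=1.9930 (R=-1.6000) → pose (0.4716, -6.9817, 1.9930)

(0.4716, -6.9817, 1.9930)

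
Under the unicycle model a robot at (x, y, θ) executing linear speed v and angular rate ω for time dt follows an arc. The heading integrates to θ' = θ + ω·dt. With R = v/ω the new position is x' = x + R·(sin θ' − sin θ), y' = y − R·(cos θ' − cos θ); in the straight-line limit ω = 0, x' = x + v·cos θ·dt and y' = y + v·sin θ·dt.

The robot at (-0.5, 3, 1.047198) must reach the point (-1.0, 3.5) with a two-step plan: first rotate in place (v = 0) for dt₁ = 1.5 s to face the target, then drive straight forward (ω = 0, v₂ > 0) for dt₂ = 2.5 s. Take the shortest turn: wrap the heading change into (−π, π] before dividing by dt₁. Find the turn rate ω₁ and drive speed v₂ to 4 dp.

ω₁ = 0.8727, v₂ = 0.2828

heading to target = atan2(3.5−3, -1−-0.5) = 2.3562
Δθ = wrap(2.3562 − 1.0472) = 1.3090; ω₁ = Δθ/dt₁ = 0.8727
distance = √((-1−-0.5)² + (3.5−3)²) = 0.7071; v₂ = distance/dt₂ = 0.2828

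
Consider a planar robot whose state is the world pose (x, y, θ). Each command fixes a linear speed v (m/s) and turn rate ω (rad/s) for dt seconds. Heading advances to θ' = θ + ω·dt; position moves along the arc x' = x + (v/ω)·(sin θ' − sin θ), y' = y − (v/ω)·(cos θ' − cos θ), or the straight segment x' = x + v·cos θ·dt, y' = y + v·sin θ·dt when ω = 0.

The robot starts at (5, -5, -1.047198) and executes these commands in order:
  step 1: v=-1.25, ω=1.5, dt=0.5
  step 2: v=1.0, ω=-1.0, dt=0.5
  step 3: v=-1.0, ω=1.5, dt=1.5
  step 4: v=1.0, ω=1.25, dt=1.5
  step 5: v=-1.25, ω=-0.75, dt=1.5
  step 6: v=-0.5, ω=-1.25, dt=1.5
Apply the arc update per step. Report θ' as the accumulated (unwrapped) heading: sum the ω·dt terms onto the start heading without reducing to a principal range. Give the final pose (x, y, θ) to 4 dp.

step 1: θ'=-0.2972 (R=-0.8333) → pose (4.5223, -4.6199, -0.2972)
step 2: θ'=-0.7972 (R=-1.0000) → pose (4.9449, -4.8773, -0.7972)
step 3: θ'=1.4528 (R=-0.6667) → pose (3.8059, -5.2646, 1.4528)
step 4: θ'=3.3278 (R=0.8000) → pose (2.8634, -4.3843, 3.3278)
step 5: θ'=2.2028 (R=1.6667) → pose (4.5167, -5.0375, 2.2028)
step 6: θ'=0.3278 (R=0.4000) → pose (4.3227, -5.6525, 0.3278)

(4.3227, -5.6525, 0.3278)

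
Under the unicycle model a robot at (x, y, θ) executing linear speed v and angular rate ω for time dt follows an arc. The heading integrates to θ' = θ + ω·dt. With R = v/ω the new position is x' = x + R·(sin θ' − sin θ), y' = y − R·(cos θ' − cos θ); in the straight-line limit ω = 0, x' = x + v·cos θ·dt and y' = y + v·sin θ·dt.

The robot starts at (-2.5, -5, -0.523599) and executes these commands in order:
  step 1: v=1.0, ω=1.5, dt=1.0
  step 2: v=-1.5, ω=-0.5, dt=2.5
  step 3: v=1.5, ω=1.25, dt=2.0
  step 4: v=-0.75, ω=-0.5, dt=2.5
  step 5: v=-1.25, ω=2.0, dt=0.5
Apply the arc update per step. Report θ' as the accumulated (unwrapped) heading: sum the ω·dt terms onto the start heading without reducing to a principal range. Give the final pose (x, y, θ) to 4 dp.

step 1: θ'=0.9764 (R=0.6667) → pose (-1.6143, -4.7960, 0.9764)
step 2: θ'=-0.2736 (R=3.0000) → pose (-4.9104, -6.0044, -0.2736)
step 3: θ'=2.2264 (R=1.2000) → pose (-3.6349, -4.1174, 2.2264)
step 4: θ'=0.9764 (R=1.5000) → pose (-3.5812, -5.8719, 0.9764)
step 5: θ'=1.9764 (R=-0.6250) → pose (-3.6377, -6.4685, 1.9764)

(-3.6377, -6.4685, 1.9764)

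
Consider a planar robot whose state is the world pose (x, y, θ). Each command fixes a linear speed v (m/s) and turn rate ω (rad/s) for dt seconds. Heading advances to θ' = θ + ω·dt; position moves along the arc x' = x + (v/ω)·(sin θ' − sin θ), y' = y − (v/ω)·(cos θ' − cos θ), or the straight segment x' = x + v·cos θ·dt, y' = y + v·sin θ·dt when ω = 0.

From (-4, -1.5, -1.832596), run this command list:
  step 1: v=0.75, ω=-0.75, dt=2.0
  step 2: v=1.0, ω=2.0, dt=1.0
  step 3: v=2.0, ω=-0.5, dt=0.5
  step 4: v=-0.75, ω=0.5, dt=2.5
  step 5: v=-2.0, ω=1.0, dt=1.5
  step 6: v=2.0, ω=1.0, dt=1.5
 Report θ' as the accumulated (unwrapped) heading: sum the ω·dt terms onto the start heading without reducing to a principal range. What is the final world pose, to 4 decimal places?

(-10.0528, -0.9283, 2.6674)

step 1: θ'=-3.3326 (R=-1.0000) → pose (-5.1558, -2.2230, -3.3326)
step 2: θ'=-1.3326 (R=0.5000) → pose (-5.7366, -2.8319, -1.3326)
step 3: θ'=-1.5826 (R=-4.0000) → pose (-5.6239, -3.8229, -1.5826)
step 4: θ'=-0.3326 (R=-1.5000) → pose (-6.6341, -2.3874, -0.3326)
step 5: θ'=1.1674 (R=-2.0000) → pose (-9.1265, -3.4927, 1.1674)
step 6: θ'=2.6674 (R=2.0000) → pose (-10.0528, -0.9283, 2.6674)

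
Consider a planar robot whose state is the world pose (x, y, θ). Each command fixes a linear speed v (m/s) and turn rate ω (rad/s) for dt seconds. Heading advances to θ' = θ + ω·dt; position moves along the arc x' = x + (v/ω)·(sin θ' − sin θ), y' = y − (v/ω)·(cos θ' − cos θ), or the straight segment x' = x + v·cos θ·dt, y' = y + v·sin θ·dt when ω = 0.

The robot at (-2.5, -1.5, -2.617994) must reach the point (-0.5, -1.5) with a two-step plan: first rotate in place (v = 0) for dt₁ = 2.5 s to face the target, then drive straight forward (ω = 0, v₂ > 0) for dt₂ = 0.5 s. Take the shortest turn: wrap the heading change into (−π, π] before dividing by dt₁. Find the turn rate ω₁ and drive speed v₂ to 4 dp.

heading to target = atan2(-1.5−-1.5, -0.5−-2.5) = 0.0000
Δθ = wrap(0.0000 − -2.6180) = 2.6180; ω₁ = Δθ/dt₁ = 1.0472
distance = √((-0.5−-2.5)² + (-1.5−-1.5)²) = 2.0000; v₂ = distance/dt₂ = 4.0000

ω₁ = 1.0472, v₂ = 4.0000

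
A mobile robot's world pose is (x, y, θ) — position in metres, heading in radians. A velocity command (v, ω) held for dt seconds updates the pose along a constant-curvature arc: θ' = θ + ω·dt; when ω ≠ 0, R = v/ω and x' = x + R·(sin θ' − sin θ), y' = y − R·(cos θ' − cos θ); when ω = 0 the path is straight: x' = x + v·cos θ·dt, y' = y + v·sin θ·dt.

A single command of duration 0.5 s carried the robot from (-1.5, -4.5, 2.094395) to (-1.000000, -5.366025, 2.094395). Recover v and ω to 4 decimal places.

v = -2.0000, ω = 0.0000

Δθ = 2.094395 − 2.094395 = 0.000000
ω = Δθ/dt = 0.000000/0.5 = 0.0000
ω = 0 → v = (Δx·cos θ + Δy·sin θ)/dt = -2.0000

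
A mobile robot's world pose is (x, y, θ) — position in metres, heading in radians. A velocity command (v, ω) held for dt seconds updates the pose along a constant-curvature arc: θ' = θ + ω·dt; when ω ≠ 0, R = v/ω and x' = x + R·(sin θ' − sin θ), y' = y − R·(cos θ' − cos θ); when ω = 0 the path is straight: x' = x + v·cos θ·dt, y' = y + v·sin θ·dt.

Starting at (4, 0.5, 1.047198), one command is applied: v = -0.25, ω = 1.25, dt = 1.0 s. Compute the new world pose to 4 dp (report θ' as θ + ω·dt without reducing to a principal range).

θ' = 1.0472 + 1.25·1.0 = 2.2972
R = v/ω = -0.25/1.25 = -0.2000
x' = 4 + -0.2000·(sin 2.2972 − sin 1.0472) = 4.0237
y' = 0.5 − -0.2000·(cos 2.2972 − cos 1.0472) = 0.2672

(4.0237, 0.2672, 2.2972)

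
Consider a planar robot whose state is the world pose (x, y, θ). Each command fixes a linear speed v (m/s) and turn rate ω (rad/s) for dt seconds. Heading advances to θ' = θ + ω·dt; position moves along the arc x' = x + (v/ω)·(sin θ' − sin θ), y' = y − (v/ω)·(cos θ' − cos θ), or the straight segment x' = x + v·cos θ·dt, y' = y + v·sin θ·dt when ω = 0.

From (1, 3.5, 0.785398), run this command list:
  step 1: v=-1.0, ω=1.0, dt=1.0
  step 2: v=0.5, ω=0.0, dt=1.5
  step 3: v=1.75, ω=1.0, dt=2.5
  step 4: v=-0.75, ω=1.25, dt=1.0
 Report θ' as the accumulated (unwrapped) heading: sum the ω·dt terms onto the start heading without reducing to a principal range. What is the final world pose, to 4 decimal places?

(-2.8705, 4.3532, 5.5354)

step 1: θ'=1.7854 (R=-1.0000) → pose (0.7300, 2.5799, 1.7854)
step 2: θ'=1.7854 (straight) → pose (0.5703, 3.3127, 1.7854)
step 3: θ'=4.2854 (R=1.7500) → pose (-2.7324, 3.6648, 4.2854)
step 4: θ'=5.5354 (R=-0.6000) → pose (-2.8705, 4.3532, 5.5354)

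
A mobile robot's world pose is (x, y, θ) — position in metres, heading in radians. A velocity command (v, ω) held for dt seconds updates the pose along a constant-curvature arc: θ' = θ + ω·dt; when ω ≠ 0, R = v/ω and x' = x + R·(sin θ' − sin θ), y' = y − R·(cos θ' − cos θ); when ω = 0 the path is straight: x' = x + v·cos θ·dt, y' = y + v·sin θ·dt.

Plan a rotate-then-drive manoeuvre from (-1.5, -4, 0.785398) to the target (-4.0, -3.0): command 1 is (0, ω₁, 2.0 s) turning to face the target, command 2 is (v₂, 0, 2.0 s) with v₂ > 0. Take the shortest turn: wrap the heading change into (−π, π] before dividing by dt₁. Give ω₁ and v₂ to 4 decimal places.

heading to target = atan2(-3−-4, -4−-1.5) = 2.7611
Δθ = wrap(2.7611 − 0.7854) = 1.9757; ω₁ = Δθ/dt₁ = 0.9878
distance = √((-4−-1.5)² + (-3−-4)²) = 2.6926; v₂ = distance/dt₂ = 1.3463

ω₁ = 0.9878, v₂ = 1.3463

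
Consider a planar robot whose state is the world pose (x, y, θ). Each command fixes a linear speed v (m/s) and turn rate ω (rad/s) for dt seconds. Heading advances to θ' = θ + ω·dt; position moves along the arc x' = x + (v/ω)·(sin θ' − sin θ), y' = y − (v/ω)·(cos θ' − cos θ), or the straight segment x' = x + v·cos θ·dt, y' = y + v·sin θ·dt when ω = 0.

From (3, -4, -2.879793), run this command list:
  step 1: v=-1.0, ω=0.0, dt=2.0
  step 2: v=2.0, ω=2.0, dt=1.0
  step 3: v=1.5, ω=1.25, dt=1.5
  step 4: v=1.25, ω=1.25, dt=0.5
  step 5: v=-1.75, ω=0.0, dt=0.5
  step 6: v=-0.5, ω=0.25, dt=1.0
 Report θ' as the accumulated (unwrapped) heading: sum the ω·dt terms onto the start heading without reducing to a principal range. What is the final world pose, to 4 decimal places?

step 1: θ'=-2.8798 (straight) → pose (4.9319, -3.4824, -2.8798)
step 2: θ'=-0.8798 (R=1.0000) → pose (4.4201, -5.0856, -0.8798)
step 3: θ'=0.9952 (R=1.2000) → pose (6.3514, -4.9740, 0.9952)
step 4: θ'=1.6202 (R=1.0000) → pose (6.5113, -4.3803, 1.6202)
step 5: θ'=1.6202 (straight) → pose (6.5546, -5.2542, 1.6202)
step 6: θ'=1.8702 (R=-2.0000) → pose (6.6411, -5.7454, 1.8702)

(6.6411, -5.7454, 1.8702)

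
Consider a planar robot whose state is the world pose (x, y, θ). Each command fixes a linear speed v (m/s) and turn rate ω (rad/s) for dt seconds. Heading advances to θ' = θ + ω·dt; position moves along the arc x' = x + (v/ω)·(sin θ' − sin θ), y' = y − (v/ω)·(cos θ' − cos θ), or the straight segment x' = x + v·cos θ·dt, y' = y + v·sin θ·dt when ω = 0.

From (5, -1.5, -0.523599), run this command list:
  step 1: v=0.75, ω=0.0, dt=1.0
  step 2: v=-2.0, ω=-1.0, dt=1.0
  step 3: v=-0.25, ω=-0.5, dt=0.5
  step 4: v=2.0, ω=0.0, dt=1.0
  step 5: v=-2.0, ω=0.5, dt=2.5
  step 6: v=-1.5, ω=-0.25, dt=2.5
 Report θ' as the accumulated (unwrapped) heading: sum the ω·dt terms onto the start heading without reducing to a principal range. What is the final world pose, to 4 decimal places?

step 1: θ'=-0.5236 (straight) → pose (5.6495, -1.8750, -0.5236)
step 2: θ'=-1.5236 (R=2.0000) → pose (4.6517, -0.2373, -1.5236)
step 3: θ'=-1.7736 (R=0.5000) → pose (4.6614, -0.1130, -1.7736)
step 4: θ'=-1.7736 (straight) → pose (4.2586, -2.0720, -1.7736)
step 5: θ'=-0.5236 (R=-4.0000) → pose (2.3406, 2.1977, -0.5236)
step 6: θ'=-1.1486 (R=6.0000) → pose (-0.1326, 4.9353, -1.1486)

(-0.1326, 4.9353, -1.1486)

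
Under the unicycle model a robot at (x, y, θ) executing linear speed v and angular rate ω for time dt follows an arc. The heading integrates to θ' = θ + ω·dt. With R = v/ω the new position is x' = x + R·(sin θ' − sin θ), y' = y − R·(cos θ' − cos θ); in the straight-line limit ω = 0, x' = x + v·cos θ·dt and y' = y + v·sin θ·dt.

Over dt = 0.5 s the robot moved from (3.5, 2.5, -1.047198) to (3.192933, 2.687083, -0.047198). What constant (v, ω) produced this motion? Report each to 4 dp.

Δθ = -0.047198 − -1.047198 = 1.000000
ω = Δθ/dt = 1.000000/0.5 = 2.0000
R = Δx/(sin θ' − sin θ) = -0.3750
v = R·ω = -0.3750·2.0000 = -0.7500

v = -0.7500, ω = 2.0000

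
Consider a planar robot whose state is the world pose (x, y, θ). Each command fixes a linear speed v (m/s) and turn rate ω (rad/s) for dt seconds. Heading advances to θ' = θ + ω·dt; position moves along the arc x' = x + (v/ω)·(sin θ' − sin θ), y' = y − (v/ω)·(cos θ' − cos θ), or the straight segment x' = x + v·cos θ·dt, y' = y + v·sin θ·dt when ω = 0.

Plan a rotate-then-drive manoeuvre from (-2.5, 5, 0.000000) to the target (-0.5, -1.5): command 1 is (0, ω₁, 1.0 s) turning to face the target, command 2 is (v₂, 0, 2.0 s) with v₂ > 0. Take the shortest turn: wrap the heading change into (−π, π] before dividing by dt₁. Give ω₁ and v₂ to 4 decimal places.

ω₁ = -1.2723, v₂ = 3.4004

heading to target = atan2(-1.5−5, -0.5−-2.5) = -1.2723
Δθ = wrap(-1.2723 − 0.0000) = -1.2723; ω₁ = Δθ/dt₁ = -1.2723
distance = √((-0.5−-2.5)² + (-1.5−5)²) = 6.8007; v₂ = distance/dt₂ = 3.4004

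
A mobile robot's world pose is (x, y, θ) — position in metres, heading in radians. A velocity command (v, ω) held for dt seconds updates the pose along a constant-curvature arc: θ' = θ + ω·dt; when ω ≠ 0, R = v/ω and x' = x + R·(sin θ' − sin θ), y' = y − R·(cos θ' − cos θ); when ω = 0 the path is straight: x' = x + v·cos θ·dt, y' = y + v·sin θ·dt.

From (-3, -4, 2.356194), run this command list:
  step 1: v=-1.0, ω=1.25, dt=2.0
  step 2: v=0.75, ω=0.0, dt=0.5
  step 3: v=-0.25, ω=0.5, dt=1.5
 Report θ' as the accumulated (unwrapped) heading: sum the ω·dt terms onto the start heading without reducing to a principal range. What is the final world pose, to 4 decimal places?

(-1.7704, -3.3727, 5.6062)

step 1: θ'=4.8562 (R=-0.8000) → pose (-1.6426, -3.3197, 4.8562)
step 2: θ'=4.8562 (straight) → pose (-1.5888, -3.6908, 4.8562)
step 3: θ'=5.6062 (R=-0.5000) → pose (-1.7704, -3.3727, 5.6062)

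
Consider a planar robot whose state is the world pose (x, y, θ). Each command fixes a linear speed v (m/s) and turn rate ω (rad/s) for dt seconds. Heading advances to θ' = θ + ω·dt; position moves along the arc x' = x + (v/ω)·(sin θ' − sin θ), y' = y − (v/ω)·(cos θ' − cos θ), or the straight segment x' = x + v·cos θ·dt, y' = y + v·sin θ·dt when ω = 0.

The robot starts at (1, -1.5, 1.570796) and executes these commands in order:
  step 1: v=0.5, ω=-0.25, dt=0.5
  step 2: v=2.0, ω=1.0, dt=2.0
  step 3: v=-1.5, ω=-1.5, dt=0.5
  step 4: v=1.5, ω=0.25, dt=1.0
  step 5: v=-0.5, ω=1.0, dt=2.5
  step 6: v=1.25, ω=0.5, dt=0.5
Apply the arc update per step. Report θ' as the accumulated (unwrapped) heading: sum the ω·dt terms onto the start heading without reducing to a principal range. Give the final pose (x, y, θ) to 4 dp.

step 1: θ'=1.4458 (R=-2.0000) → pose (1.0156, -1.2507, 1.4458)
step 2: θ'=3.4458 (R=2.0000) → pose (-1.5679, 0.9069, 3.4458)
step 3: θ'=2.6958 (R=1.0000) → pose (-0.8371, 0.8551, 2.6958)
step 4: θ'=2.9458 (R=6.0000) → pose (-2.2569, 1.3268, 2.9458)
step 5: θ'=5.4458 (R=-0.5000) → pose (-1.7882, 2.1520, 5.4458)
step 6: θ'=5.6958 (R=2.5000) → pose (-1.3164, 1.7445, 5.6958)

(-1.3164, 1.7445, 5.6958)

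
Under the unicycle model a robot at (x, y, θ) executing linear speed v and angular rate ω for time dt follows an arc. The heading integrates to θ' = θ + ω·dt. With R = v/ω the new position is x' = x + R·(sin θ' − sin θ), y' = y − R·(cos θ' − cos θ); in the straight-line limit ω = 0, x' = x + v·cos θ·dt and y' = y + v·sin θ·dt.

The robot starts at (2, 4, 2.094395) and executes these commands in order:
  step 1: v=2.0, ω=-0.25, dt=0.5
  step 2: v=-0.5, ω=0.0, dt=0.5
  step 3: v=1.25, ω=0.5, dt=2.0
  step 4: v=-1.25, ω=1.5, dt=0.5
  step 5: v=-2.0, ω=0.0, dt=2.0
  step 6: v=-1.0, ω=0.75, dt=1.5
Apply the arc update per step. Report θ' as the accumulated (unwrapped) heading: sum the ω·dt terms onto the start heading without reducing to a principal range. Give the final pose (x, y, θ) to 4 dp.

(4.3188, 9.7574, 4.8444)

step 1: θ'=1.9694 (R=-8.0000) → pose (1.5554, 4.8950, 1.9694)
step 2: θ'=1.9694 (straight) → pose (1.6524, 4.6646, 1.9694)
step 3: θ'=2.9694 (R=2.5000) → pose (-0.2233, 6.1573, 2.9694)
step 4: θ'=3.7194 (R=-0.8333) → pose (0.3747, 6.2802, 3.7194)
step 5: θ'=3.7194 (straight) → pose (3.7253, 8.4650, 3.7194)
step 6: θ'=4.8444 (R=-1.3333) → pose (4.3188, 9.7574, 4.8444)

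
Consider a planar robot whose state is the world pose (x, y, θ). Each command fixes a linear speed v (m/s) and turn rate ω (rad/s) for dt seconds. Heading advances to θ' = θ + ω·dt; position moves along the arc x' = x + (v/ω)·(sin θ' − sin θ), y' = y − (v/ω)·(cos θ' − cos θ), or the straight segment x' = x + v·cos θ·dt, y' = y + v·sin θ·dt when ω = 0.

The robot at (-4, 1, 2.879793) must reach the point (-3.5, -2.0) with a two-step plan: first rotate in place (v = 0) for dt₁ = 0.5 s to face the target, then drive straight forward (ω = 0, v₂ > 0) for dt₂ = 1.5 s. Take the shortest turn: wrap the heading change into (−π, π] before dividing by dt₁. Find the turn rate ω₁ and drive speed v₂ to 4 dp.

ω₁ = 3.9955, v₂ = 2.0276

heading to target = atan2(-2−1, -3.5−-4) = -1.4056
Δθ = wrap(-1.4056 − 2.8798) = 1.9977; ω₁ = Δθ/dt₁ = 3.9955
distance = √((-3.5−-4)² + (-2−1)²) = 3.0414; v₂ = distance/dt₂ = 2.0276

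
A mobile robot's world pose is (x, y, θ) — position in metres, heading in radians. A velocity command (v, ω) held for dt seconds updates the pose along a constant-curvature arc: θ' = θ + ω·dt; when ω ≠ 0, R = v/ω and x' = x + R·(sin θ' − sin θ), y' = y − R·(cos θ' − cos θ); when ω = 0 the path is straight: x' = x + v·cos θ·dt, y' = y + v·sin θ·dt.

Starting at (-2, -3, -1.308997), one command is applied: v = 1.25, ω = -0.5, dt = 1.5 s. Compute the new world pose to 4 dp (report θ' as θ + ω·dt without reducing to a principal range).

(-2.2069, -4.8196, -2.0590)

θ' = -1.3090 + -0.5·1.5 = -2.0590
R = v/ω = 1.25/-0.5 = -2.5000
x' = -2 + -2.5000·(sin -2.0590 − sin -1.3090) = -2.2069
y' = -3 − -2.5000·(cos -2.0590 − cos -1.3090) = -4.8196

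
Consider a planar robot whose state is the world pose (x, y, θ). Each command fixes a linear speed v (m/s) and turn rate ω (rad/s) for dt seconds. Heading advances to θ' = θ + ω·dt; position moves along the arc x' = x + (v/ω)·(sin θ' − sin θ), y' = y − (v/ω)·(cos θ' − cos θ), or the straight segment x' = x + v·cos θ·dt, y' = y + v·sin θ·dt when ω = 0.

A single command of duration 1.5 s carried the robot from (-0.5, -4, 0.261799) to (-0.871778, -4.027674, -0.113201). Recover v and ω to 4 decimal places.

Δθ = -0.113201 − 0.261799 = -0.375000
ω = Δθ/dt = -0.375000/1.5 = -0.2500
R = Δx/(sin θ' − sin θ) = 1.0000
v = R·ω = 1.0000·-0.2500 = -0.2500

v = -0.2500, ω = -0.2500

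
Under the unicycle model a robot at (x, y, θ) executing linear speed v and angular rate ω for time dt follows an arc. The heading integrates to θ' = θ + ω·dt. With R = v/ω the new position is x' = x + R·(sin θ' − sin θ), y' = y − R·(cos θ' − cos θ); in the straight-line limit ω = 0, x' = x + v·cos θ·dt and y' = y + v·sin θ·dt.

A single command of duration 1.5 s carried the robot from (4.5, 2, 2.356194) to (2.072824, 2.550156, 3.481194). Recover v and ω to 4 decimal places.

Δθ = 3.481194 − 2.356194 = 1.125000
ω = Δθ/dt = 1.125000/1.5 = 0.7500
R = Δx/(sin θ' − sin θ) = 2.3333
v = R·ω = 2.3333·0.7500 = 1.7500

v = 1.7500, ω = 0.7500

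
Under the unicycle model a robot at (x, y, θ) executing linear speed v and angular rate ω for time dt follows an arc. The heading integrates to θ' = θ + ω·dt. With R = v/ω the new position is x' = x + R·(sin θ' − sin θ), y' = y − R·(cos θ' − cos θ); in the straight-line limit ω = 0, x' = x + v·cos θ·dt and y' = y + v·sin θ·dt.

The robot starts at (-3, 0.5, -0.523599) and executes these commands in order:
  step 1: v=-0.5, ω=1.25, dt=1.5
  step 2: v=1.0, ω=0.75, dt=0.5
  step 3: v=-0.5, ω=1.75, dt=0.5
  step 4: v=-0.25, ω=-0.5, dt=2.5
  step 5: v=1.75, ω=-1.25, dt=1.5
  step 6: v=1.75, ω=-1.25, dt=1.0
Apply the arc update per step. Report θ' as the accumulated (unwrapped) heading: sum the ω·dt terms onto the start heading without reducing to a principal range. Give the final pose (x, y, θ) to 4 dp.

(-0.4706, -0.5876, -1.7736)

step 1: θ'=1.3514 (R=-0.4000) → pose (-3.5904, 0.2406, 1.3514)
step 2: θ'=1.7264 (R=1.3333) → pose (-3.5746, 0.7375, 1.7264)
step 3: θ'=2.6014 (R=-0.2857) → pose (-3.4392, 0.5367, 2.6014)
step 4: θ'=1.3514 (R=0.5000) → pose (-3.2084, -0.0009, 1.3514)
step 5: θ'=-0.5236 (R=-1.4000) → pose (-1.1419, 0.9068, -0.5236)
step 6: θ'=-1.7736 (R=-1.4000) → pose (-0.4706, -0.5876, -1.7736)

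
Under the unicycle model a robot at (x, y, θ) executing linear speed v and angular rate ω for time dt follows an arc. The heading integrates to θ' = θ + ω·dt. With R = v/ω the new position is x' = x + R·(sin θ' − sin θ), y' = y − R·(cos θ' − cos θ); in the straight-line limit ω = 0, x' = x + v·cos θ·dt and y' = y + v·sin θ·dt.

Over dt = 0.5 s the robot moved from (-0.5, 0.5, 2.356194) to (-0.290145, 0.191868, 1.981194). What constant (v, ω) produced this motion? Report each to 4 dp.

v = -0.7500, ω = -0.7500

Δθ = 1.981194 − 2.356194 = -0.375000
ω = Δθ/dt = -0.375000/0.5 = -0.7500
R = −Δy/(cos θ' − cos θ) = 1.0000
v = R·ω = 1.0000·-0.7500 = -0.7500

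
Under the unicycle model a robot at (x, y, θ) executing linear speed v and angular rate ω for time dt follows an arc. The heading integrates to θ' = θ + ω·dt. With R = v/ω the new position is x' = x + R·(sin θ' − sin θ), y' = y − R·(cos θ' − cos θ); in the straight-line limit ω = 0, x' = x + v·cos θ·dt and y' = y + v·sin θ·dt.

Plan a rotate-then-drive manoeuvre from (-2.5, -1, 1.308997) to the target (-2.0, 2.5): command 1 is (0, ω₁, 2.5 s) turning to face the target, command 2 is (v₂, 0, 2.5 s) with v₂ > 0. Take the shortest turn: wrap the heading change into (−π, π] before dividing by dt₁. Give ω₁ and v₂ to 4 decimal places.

heading to target = atan2(2.5−-1, -2−-2.5) = 1.4289
Δθ = wrap(1.4289 − 1.3090) = 0.1199; ω₁ = Δθ/dt₁ = 0.0480
distance = √((-2−-2.5)² + (2.5−-1)²) = 3.5355; v₂ = distance/dt₂ = 1.4142

ω₁ = 0.0480, v₂ = 1.4142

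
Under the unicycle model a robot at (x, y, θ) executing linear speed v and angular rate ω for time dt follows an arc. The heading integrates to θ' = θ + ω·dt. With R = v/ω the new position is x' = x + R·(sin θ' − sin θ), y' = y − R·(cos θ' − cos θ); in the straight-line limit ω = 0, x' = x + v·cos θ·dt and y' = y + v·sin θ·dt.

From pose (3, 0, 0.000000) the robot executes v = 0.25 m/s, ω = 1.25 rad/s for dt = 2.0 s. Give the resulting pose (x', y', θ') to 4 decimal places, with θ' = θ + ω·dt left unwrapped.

θ' = 0.0000 + 1.25·2.0 = 2.5000
R = v/ω = 0.25/1.25 = 0.2000
x' = 3 + 0.2000·(sin 2.5000 − sin 0.0000) = 3.1197
y' = 0 − 0.2000·(cos 2.5000 − cos 0.0000) = 0.3602

(3.1197, 0.3602, 2.5000)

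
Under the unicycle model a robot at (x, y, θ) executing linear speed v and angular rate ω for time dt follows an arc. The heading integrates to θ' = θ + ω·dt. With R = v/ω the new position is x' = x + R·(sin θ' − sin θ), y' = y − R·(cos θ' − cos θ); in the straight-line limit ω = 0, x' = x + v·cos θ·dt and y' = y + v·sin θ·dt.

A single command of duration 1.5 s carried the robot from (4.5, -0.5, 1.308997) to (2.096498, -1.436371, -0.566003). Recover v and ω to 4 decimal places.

v = -2.0000, ω = -1.2500

Δθ = -0.566003 − 1.308997 = -1.875000
ω = Δθ/dt = -1.875000/1.5 = -1.2500
R = Δx/(sin θ' − sin θ) = 1.6000
v = R·ω = 1.6000·-1.2500 = -2.0000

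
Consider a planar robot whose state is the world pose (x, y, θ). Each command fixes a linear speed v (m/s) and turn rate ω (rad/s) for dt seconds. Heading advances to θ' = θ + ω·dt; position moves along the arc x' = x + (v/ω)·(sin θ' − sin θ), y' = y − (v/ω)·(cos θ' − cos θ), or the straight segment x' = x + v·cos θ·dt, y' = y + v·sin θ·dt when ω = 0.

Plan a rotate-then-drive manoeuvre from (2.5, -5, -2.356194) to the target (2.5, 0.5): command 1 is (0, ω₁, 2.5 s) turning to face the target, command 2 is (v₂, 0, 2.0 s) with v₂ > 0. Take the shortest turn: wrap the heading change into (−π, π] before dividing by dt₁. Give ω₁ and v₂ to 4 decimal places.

ω₁ = -0.9425, v₂ = 2.7500

heading to target = atan2(0.5−-5, 2.5−2.5) = 1.5708
Δθ = wrap(1.5708 − -2.3562) = -2.3562; ω₁ = Δθ/dt₁ = -0.9425
distance = √((2.5−2.5)² + (0.5−-5)²) = 5.5000; v₂ = distance/dt₂ = 2.7500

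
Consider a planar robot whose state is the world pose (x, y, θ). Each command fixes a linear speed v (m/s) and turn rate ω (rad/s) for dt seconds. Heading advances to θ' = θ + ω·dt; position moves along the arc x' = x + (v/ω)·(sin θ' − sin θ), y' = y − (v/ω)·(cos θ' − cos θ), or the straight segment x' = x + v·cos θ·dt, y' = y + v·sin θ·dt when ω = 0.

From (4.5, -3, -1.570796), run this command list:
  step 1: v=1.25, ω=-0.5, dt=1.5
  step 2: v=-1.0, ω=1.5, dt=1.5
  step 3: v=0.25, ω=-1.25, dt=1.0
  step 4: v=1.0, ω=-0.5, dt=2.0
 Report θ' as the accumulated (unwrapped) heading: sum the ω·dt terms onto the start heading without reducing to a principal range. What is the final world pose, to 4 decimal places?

(3.0938, -5.5928, -2.3208)

step 1: θ'=-2.3208 (R=-2.5000) → pose (3.8292, -4.7041, -2.3208)
step 2: θ'=-0.0708 (R=-0.6667) → pose (3.3886, -3.5847, -0.0708)
step 3: θ'=-1.3208 (R=-0.2000) → pose (3.5682, -3.7347, -1.3208)
step 4: θ'=-2.3208 (R=-2.0000) → pose (3.0938, -5.5928, -2.3208)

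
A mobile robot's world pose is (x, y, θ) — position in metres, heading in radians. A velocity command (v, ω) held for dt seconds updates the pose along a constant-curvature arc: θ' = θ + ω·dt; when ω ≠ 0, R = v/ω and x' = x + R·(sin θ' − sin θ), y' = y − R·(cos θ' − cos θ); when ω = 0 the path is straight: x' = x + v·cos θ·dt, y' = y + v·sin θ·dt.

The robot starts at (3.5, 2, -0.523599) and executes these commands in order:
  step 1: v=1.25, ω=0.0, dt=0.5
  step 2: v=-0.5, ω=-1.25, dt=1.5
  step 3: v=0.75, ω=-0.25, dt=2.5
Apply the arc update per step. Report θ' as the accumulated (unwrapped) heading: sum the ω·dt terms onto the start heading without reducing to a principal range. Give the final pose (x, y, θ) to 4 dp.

step 1: θ'=-0.5236 (straight) → pose (4.0413, 1.6875, -0.5236)
step 2: θ'=-2.3986 (R=0.4000) → pose (3.9707, 2.3285, -2.3986)
step 3: θ'=-3.0236 (R=-3.0000) → pose (2.2943, 1.5587, -3.0236)

(2.2943, 1.5587, -3.0236)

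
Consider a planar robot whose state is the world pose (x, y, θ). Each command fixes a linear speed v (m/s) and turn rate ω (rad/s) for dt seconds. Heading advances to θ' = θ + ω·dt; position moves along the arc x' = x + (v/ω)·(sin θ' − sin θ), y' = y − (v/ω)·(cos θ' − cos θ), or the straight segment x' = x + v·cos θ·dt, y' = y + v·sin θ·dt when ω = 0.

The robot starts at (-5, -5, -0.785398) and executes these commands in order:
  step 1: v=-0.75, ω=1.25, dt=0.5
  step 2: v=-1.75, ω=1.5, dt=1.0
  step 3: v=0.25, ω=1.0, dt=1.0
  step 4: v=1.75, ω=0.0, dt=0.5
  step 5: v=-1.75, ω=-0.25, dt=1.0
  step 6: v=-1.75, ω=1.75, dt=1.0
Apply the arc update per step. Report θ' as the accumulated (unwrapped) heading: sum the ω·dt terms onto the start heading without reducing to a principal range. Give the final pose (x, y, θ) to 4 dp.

(-4.7636, -6.5226, 3.8396)

step 1: θ'=-0.1604 (R=-0.6000) → pose (-5.3284, -4.8320, -0.1604)
step 2: θ'=1.3396 (R=-1.1667) → pose (-6.6504, -5.7163, 1.3396)
step 3: θ'=2.3396 (R=0.2500) → pose (-6.7141, -5.4852, 2.3396)
step 4: θ'=2.3396 (straight) → pose (-7.3224, -4.8563, 2.3396)
step 5: θ'=2.0896 (R=7.0000) → pose (-6.2747, -6.2524, 2.0896)
step 6: θ'=3.8396 (R=-1.0000) → pose (-4.7636, -6.5226, 3.8396)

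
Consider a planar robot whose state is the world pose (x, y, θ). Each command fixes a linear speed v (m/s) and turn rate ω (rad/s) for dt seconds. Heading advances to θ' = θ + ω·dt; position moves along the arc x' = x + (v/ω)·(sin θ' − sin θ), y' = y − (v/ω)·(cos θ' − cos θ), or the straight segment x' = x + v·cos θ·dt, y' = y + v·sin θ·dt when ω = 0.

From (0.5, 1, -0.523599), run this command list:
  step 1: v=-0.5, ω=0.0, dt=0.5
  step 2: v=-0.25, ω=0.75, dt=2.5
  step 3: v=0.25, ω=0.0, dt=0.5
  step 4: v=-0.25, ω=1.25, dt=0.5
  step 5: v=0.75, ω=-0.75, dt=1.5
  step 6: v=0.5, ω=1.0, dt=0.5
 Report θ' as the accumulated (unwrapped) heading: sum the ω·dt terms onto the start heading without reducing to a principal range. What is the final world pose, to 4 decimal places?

step 1: θ'=-0.5236 (straight) → pose (0.2835, 1.1250, -0.5236)
step 2: θ'=1.3514 (R=-0.3333) → pose (-0.2085, 0.9089, 1.3514)
step 3: θ'=1.3514 (straight) → pose (-0.1813, 1.0309, 1.3514)
step 4: θ'=1.9764 (R=-0.2000) → pose (-0.1699, 0.9084, 1.9764)
step 5: θ'=0.8514 (R=-1.0000) → pose (-0.0032, 1.9619, 0.8514)
step 6: θ'=1.3514 (R=0.5000) → pose (0.1087, 2.1826, 1.3514)

(0.1087, 2.1826, 1.3514)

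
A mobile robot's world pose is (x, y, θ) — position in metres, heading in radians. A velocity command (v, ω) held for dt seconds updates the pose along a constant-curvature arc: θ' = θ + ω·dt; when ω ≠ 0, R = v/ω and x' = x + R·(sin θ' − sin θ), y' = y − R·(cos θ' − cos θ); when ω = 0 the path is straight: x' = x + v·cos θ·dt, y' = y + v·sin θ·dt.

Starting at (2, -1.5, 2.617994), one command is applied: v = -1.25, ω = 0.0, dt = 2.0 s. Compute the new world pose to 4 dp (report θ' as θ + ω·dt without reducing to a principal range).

θ' = 2.6180 + 0.0·2.0 = 2.6180
ω = 0 → straight: x' = 2 + -1.25·cos(2.6180)·2.0 = 4.1651
y' = -1.5 + -1.25·sin(2.6180)·2.0 = -2.7500

(4.1651, -2.7500, 2.6180)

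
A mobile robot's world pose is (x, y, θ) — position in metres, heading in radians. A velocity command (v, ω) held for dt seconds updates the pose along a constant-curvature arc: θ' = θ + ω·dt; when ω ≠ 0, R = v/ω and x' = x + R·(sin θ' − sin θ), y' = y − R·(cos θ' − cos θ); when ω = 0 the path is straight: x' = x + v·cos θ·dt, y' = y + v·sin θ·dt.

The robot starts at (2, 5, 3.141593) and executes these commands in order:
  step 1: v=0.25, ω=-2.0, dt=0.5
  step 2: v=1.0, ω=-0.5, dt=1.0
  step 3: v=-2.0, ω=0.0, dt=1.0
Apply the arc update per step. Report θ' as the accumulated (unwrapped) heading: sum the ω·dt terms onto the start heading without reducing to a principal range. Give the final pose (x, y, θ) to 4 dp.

(1.7242, 4.0016, 1.6416)

step 1: θ'=2.1416 (R=-0.1250) → pose (1.8948, 5.0575, 2.1416)
step 2: θ'=1.6416 (R=-2.0000) → pose (1.5828, 5.9966, 1.6416)
step 3: θ'=1.6416 (straight) → pose (1.7242, 4.0016, 1.6416)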